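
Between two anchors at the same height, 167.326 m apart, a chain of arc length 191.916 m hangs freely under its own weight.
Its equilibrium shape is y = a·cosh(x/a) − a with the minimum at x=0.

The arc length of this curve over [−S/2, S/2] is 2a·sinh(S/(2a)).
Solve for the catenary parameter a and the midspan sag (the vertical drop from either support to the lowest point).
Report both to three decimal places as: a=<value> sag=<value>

a=90.997 sag=41.247

seed: a₀ = √(S³/(24(L−S))) = √(167.326³/(24·24.590)) = 89.096421
iter 1: u=0.939016  f(a)=+1.107e+00  f'(a)=-6.022e-01  a ← 89.096421 − (+1.107e+00/-6.022e-01) = 90.934890
iter 2: u=0.920032  f(a)=+3.520e-02  f'(a)=-5.645e-01  a ← 90.934890 − (+3.520e-02/-5.645e-01) = 90.997243
iter 3: u=0.919401  f(a)=+3.816e-05  f'(a)=-5.633e-01  a ← 90.997243 − (+3.816e-05/-5.633e-01) = 90.997311
iter 4: u=0.919401  f(a)=+4.499e-11  f'(a)=-5.633e-01  a ← 90.997311 − (+4.499e-11/-5.633e-01) = 90.997311
converged: |Δa| < 1e-12 after 4 iterations
sag = a·(cosh(S/(2a)) − 1) = 90.997311·(cosh(0.919401) − 1) = 41.246586
T_max/T_min = cosh(S/(2a)) = 1.453273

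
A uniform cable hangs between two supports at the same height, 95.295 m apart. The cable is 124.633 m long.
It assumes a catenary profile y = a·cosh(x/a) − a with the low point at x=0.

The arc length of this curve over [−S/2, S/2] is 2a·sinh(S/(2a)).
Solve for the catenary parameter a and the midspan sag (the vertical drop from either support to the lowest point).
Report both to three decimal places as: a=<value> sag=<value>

seed: a₀ = √(S³/(24(L−S))) = √(95.295³/(24·29.338)) = 35.057771
iter 1: u=1.359114  f(a)=+2.832e+00  f'(a)=-2.004e+00  a ← 35.057771 − (+2.832e+00/-2.004e+00) = 36.470931
iter 2: u=1.306451  f(a)=+1.802e-01  f'(a)=-1.756e+00  a ← 36.470931 − (+1.802e-01/-1.756e+00) = 36.573553
iter 3: u=1.302786  f(a)=+8.398e-04  f'(a)=-1.740e+00  a ← 36.573553 − (+8.398e-04/-1.740e+00) = 36.574036
iter 4: u=1.302768  f(a)=+1.842e-08  f'(a)=-1.740e+00  a ← 36.574036 − (+1.842e-08/-1.740e+00) = 36.574036
iter 5: u=1.302768  f(a)=-2.842e-14  f'(a)=-1.740e+00  a ← 36.574036 − (-2.842e-14/-1.740e+00) = 36.574036
converged: |Δa| < 1e-12 after 5 iterations
sag = a·(cosh(S/(2a)) − 1) = 36.574036·(cosh(1.302768) − 1) = 35.682495
T_max/T_min = cosh(S/(2a)) = 1.975624

a=36.574 sag=35.682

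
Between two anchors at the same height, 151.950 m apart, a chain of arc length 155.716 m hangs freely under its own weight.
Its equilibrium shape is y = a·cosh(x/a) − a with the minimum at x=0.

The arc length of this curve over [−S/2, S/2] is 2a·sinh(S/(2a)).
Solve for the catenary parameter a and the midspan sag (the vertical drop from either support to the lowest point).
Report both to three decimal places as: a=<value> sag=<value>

seed: a₀ = √(S³/(24(L−S))) = √(151.950³/(24·3.766)) = 197.017715
iter 1: u=0.385625  f(a)=+2.810e-02  f'(a)=-3.880e-02  a ← 197.017715 − (+2.810e-02/-3.880e-02) = 197.741934
iter 2: u=0.384213  f(a)=+1.557e-04  f'(a)=-3.837e-02  a ← 197.741934 − (+1.557e-04/-3.837e-02) = 197.745991
iter 3: u=0.384205  f(a)=+4.839e-09  f'(a)=-3.837e-02  a ← 197.745991 − (+4.839e-09/-3.837e-02) = 197.745991
iter 4: u=0.384205  f(a)=+0.000e+00  f'(a)=-3.837e-02  a ← 197.745991 − (+0.000e+00/-3.837e-02) = 197.745991
converged: |Δa| < 1e-12 after 4 iterations
sag = a·(cosh(S/(2a)) − 1) = 197.745991·(cosh(0.384205) − 1) = 14.775408
T_max/T_min = cosh(S/(2a)) = 1.074719

a=197.746 sag=14.775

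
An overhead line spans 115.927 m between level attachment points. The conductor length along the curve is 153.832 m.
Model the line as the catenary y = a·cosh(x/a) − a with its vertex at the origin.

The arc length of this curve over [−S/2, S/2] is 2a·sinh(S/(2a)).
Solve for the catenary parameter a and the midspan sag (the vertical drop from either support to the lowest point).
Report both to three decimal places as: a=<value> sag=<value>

a=43.277 sag=44.978

seed: a₀ = √(S³/(24(L−S))) = √(115.927³/(24·37.905)) = 41.383100
iter 1: u=1.400656  f(a)=+3.897e+00  f'(a)=-2.217e+00  a ← 41.383100 − (+3.897e+00/-2.217e+00) = 43.140403
iter 2: u=1.343601  f(a)=+2.620e-01  f'(a)=-1.928e+00  a ← 43.140403 − (+2.620e-01/-1.928e+00) = 43.276241
iter 3: u=1.339384  f(a)=+1.372e-03  f'(a)=-1.908e+00  a ← 43.276241 − (+1.372e-03/-1.908e+00) = 43.276960
iter 4: u=1.339362  f(a)=+3.811e-08  f'(a)=-1.908e+00  a ← 43.276960 − (+3.811e-08/-1.908e+00) = 43.276960
iter 5: u=1.339362  f(a)=+2.842e-14  f'(a)=-1.908e+00  a ← 43.276960 − (+2.842e-14/-1.908e+00) = 43.276960
converged: |Δa| < 1e-12 after 5 iterations
sag = a·(cosh(S/(2a)) − 1) = 43.276960·(cosh(1.339362) − 1) = 44.978161
T_max/T_min = cosh(S/(2a)) = 2.039310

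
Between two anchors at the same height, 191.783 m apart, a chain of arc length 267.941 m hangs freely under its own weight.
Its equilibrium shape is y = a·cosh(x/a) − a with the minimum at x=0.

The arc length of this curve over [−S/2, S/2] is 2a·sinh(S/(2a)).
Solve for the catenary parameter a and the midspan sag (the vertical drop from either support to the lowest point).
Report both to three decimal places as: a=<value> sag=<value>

a=65.530 sag=83.609

seed: a₀ = √(S³/(24(L−S))) = √(191.783³/(24·76.158)) = 62.122908
iter 1: u=1.543577  f(a)=+9.605e+00  f'(a)=-3.088e+00  a ← 62.122908 − (+9.605e+00/-3.088e+00) = 65.233311
iter 2: u=1.469978  f(a)=+7.685e-01  f'(a)=-2.612e+00  a ← 65.233311 − (+7.685e-01/-2.612e+00) = 65.527535
iter 3: u=1.463377  f(a)=+5.865e-03  f'(a)=-2.572e+00  a ← 65.527535 − (+5.865e-03/-2.572e+00) = 65.529815
iter 4: u=1.463326  f(a)=+3.474e-07  f'(a)=-2.572e+00  a ← 65.529815 − (+3.474e-07/-2.572e+00) = 65.529815
iter 5: u=1.463326  f(a)=+0.000e+00  f'(a)=-2.572e+00  a ← 65.529815 − (+0.000e+00/-2.572e+00) = 65.529815
converged: |Δa| < 1e-12 after 5 iterations
sag = a·(cosh(S/(2a)) − 1) = 65.529815·(cosh(1.463326) − 1) = 83.608549
T_max/T_min = cosh(S/(2a)) = 2.275886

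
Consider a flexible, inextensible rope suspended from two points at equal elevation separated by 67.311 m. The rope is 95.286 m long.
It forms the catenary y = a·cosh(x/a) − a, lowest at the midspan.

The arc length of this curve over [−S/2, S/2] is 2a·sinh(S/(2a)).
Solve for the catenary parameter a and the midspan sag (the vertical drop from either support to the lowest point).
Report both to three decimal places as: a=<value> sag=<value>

a=22.532 sag=30.171

seed: a₀ = √(S³/(24(L−S))) = √(67.311³/(24·27.975)) = 21.312696
iter 1: u=1.579129  f(a)=+3.702e+00  f'(a)=-3.341e+00  a ← 21.312696 − (+3.702e+00/-3.341e+00) = 22.420907
iter 2: u=1.501077  f(a)=+3.084e-01  f'(a)=-2.806e+00  a ← 22.420907 − (+3.084e-01/-2.806e+00) = 22.530825
iter 3: u=1.493754  f(a)=+2.569e-03  f'(a)=-2.759e+00  a ← 22.530825 − (+2.569e-03/-2.759e+00) = 22.531756
iter 4: u=1.493692  f(a)=+1.815e-07  f'(a)=-2.759e+00  a ← 22.531756 − (+1.815e-07/-2.759e+00) = 22.531756
iter 5: u=1.493692  f(a)=+0.000e+00  f'(a)=-2.759e+00  a ← 22.531756 − (+0.000e+00/-2.759e+00) = 22.531756
converged: |Δa| < 1e-12 after 5 iterations
sag = a·(cosh(S/(2a)) − 1) = 22.531756·(cosh(1.493692) − 1) = 30.170573
T_max/T_min = cosh(S/(2a)) = 2.339024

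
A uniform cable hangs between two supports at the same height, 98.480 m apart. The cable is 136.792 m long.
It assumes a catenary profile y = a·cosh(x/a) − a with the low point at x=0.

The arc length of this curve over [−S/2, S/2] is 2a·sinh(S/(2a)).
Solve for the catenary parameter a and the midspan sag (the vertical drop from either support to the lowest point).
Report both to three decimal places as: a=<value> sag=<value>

seed: a₀ = √(S³/(24(L−S))) = √(98.480³/(24·38.312)) = 32.229163
iter 1: u=1.527809  f(a)=+4.728e+00  f'(a)=-2.981e+00  a ← 32.229163 − (+4.728e+00/-2.981e+00) = 33.815388
iter 2: u=1.456142  f(a)=+3.715e-01  f'(a)=-2.529e+00  a ← 33.815388 − (+3.715e-01/-2.529e+00) = 33.962263
iter 3: u=1.449844  f(a)=+2.725e-03  f'(a)=-2.492e+00  a ← 33.962263 − (+2.725e-03/-2.492e+00) = 33.963357
iter 4: u=1.449798  f(a)=+1.490e-07  f'(a)=-2.492e+00  a ← 33.963357 − (+1.490e-07/-2.492e+00) = 33.963357
iter 5: u=1.449798  f(a)=+0.000e+00  f'(a)=-2.492e+00  a ← 33.963357 − (+0.000e+00/-2.492e+00) = 33.963357
converged: |Δa| < 1e-12 after 5 iterations
sag = a·(cosh(S/(2a)) − 1) = 33.963357·(cosh(1.449798) − 1) = 42.401049
T_max/T_min = cosh(S/(2a)) = 2.248435

a=33.963 sag=42.401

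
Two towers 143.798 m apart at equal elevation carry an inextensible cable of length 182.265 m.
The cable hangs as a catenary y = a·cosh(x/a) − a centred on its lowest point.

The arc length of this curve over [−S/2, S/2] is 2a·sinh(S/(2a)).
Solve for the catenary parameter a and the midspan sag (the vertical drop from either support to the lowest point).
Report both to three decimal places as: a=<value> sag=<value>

a=58.902 sag=49.609

seed: a₀ = √(S³/(24(L−S))) = √(143.798³/(24·38.467)) = 56.751780
iter 1: u=1.266903  f(a)=+3.208e+00  f'(a)=-1.586e+00  a ← 56.751780 − (+3.208e+00/-1.586e+00) = 58.774219
iter 2: u=1.223308  f(a)=+1.794e-01  f'(a)=-1.413e+00  a ← 58.774219 − (+1.794e-01/-1.413e+00) = 58.901204
iter 3: u=1.220671  f(a)=+6.352e-04  f'(a)=-1.403e+00  a ← 58.901204 − (+6.352e-04/-1.403e+00) = 58.901656
iter 4: u=1.220662  f(a)=+8.021e-09  f'(a)=-1.403e+00  a ← 58.901656 − (+8.021e-09/-1.403e+00) = 58.901656
iter 5: u=1.220662  f(a)=+2.842e-14  f'(a)=-1.403e+00  a ← 58.901656 − (+2.842e-14/-1.403e+00) = 58.901656
converged: |Δa| < 1e-12 after 5 iterations
sag = a·(cosh(S/(2a)) − 1) = 58.901656·(cosh(1.220662) − 1) = 49.608885
T_max/T_min = cosh(S/(2a)) = 1.842232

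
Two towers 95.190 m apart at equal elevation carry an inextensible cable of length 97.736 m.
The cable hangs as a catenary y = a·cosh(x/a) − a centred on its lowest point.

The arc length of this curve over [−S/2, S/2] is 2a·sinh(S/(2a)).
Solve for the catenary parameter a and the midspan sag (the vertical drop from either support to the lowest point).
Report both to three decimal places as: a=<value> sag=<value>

a=119.284 sag=9.622

seed: a₀ = √(S³/(24(L−S))) = √(95.190³/(24·2.546)) = 118.809774
iter 1: u=0.400598  f(a)=+2.051e-02  f'(a)=-4.355e-02  a ← 118.809774 − (+2.051e-02/-4.355e-02) = 119.280661
iter 2: u=0.399017  f(a)=+1.226e-04  f'(a)=-4.303e-02  a ← 119.280661 − (+1.226e-04/-4.303e-02) = 119.283509
iter 3: u=0.399007  f(a)=+4.436e-09  f'(a)=-4.303e-02  a ← 119.283509 − (+4.436e-09/-4.303e-02) = 119.283509
iter 4: u=0.399007  f(a)=-1.421e-14  f'(a)=-4.303e-02  a ← 119.283509 − (-1.421e-14/-4.303e-02) = 119.283509
converged: |Δa| < 1e-12 after 4 iterations
sag = a·(cosh(S/(2a)) − 1) = 119.283509·(cosh(0.399007) − 1) = 9.622026
T_max/T_min = cosh(S/(2a)) = 1.080665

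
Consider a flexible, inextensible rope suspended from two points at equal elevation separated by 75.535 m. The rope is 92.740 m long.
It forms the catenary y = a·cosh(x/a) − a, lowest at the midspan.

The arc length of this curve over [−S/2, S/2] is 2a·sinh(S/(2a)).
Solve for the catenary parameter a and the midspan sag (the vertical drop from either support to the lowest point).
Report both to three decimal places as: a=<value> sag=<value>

a=33.357 sag=23.765

seed: a₀ = √(S³/(24(L−S))) = √(75.535³/(24·17.205)) = 32.306461
iter 1: u=1.169039  f(a)=+1.215e+00  f'(a)=-1.218e+00  a ← 32.306461 − (+1.215e+00/-1.218e+00) = 33.303743
iter 2: u=1.134032  f(a)=+5.851e-02  f'(a)=-1.103e+00  a ← 33.303743 − (+5.851e-02/-1.103e+00) = 33.356783
iter 3: u=1.132228  f(a)=+1.510e-04  f'(a)=-1.097e+00  a ← 33.356783 − (+1.510e-04/-1.097e+00) = 33.356920
iter 4: u=1.132224  f(a)=+1.011e-09  f'(a)=-1.097e+00  a ← 33.356920 − (+1.011e-09/-1.097e+00) = 33.356920
iter 5: u=1.132224  f(a)=-4.263e-14  f'(a)=-1.097e+00  a ← 33.356920 − (-4.263e-14/-1.097e+00) = 33.356920
converged: |Δa| < 1e-12 after 5 iterations
sag = a·(cosh(S/(2a)) − 1) = 33.356920·(cosh(1.132224) − 1) = 23.764538
T_max/T_min = cosh(S/(2a)) = 1.712432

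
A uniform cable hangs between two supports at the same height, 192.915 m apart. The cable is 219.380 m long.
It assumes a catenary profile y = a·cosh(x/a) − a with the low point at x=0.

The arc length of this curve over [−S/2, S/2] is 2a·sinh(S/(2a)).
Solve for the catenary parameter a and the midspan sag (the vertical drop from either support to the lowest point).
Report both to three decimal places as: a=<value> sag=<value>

a=108.440 sag=45.804

seed: a₀ = √(S³/(24(L−S))) = √(192.915³/(24·26.465)) = 106.318154
iter 1: u=0.907253  f(a)=+1.111e+00  f'(a)=-5.400e-01  a ← 106.318154 − (+1.111e+00/-5.400e-01) = 108.374957
iter 2: u=0.890035  f(a)=+3.305e-02  f'(a)=-5.083e-01  a ← 108.374957 − (+3.305e-02/-5.083e-01) = 108.439978
iter 3: u=0.889501  f(a)=+3.125e-05  f'(a)=-5.074e-01  a ← 108.439978 − (+3.125e-05/-5.074e-01) = 108.440039
iter 4: u=0.889501  f(a)=+2.802e-11  f'(a)=-5.074e-01  a ← 108.440039 − (+2.802e-11/-5.074e-01) = 108.440039
converged: |Δa| < 1e-12 after 4 iterations
sag = a·(cosh(S/(2a)) − 1) = 108.440039·(cosh(0.889501) − 1) = 45.803723
T_max/T_min = cosh(S/(2a)) = 1.422388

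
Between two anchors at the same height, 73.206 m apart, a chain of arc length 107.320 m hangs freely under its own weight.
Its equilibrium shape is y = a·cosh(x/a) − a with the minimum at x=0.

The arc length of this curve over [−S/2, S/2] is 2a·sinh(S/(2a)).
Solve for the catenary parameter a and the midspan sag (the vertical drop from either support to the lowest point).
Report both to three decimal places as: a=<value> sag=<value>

a=23.281 sag=35.212

seed: a₀ = √(S³/(24(L−S))) = √(73.206³/(24·34.114)) = 21.890116
iter 1: u=1.672124  f(a)=+5.099e+00  f'(a)=-4.080e+00  a ← 21.890116 − (+5.099e+00/-4.080e+00) = 23.139944
iter 2: u=1.581810  f(a)=+4.693e-01  f'(a)=-3.361e+00  a ← 23.139944 − (+4.693e-01/-3.361e+00) = 23.279599
iter 3: u=1.572321  f(a)=+4.866e-03  f'(a)=-3.291e+00  a ← 23.279599 − (+4.866e-03/-3.291e+00) = 23.281077
iter 4: u=1.572221  f(a)=+5.349e-07  f'(a)=-3.291e+00  a ← 23.281077 − (+5.349e-07/-3.291e+00) = 23.281077
iter 5: u=1.572221  f(a)=+2.842e-14  f'(a)=-3.291e+00  a ← 23.281077 − (+2.842e-14/-3.291e+00) = 23.281077
converged: |Δa| < 1e-12 after 5 iterations
sag = a·(cosh(S/(2a)) − 1) = 23.281077·(cosh(1.572221) − 1) = 35.211693
T_max/T_min = cosh(S/(2a)) = 2.512460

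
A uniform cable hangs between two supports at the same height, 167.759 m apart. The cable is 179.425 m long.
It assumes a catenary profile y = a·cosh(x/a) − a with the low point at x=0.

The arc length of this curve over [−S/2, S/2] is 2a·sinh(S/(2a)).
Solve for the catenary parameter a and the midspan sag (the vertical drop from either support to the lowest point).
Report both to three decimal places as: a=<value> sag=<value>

a=131.189 sag=27.741

seed: a₀ = √(S³/(24(L−S))) = √(167.759³/(24·11.666)) = 129.856034
iter 1: u=0.645942  f(a)=+2.458e-01  f'(a)=-1.873e-01  a ← 129.856034 − (+2.458e-01/-1.873e-01) = 131.168517
iter 2: u=0.639479  f(a)=+3.776e-03  f'(a)=-1.816e-01  a ← 131.168517 − (+3.776e-03/-1.816e-01) = 131.189316
iter 3: u=0.639378  f(a)=+9.222e-07  f'(a)=-1.815e-01  a ← 131.189316 − (+9.222e-07/-1.815e-01) = 131.189321
iter 4: u=0.639377  f(a)=+1.137e-13  f'(a)=-1.815e-01  a ← 131.189321 − (+1.137e-13/-1.815e-01) = 131.189321
converged: |Δa| < 1e-12 after 4 iterations
sag = a·(cosh(S/(2a)) − 1) = 131.189321·(cosh(0.639377) − 1) = 27.741389
T_max/T_min = cosh(S/(2a)) = 1.211461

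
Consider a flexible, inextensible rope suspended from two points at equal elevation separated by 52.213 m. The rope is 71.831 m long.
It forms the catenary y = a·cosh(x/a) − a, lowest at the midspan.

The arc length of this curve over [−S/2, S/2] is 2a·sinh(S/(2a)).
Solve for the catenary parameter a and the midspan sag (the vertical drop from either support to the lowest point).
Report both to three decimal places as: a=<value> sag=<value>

a=18.293 sag=22.013

seed: a₀ = √(S³/(24(L−S))) = √(52.213³/(24·19.618)) = 17.387414
iter 1: u=1.501460  f(a)=+2.334e+00  f'(a)=-2.808e+00  a ← 17.387414 − (+2.334e+00/-2.808e+00) = 18.218541
iter 2: u=1.432963  f(a)=+1.778e-01  f'(a)=-2.395e+00  a ← 18.218541 − (+1.778e-01/-2.395e+00) = 18.292764
iter 3: u=1.427149  f(a)=+1.219e-03  f'(a)=-2.362e+00  a ← 18.292764 − (+1.219e-03/-2.362e+00) = 18.293280
iter 4: u=1.427109  f(a)=+5.825e-08  f'(a)=-2.362e+00  a ← 18.293280 − (+5.825e-08/-2.362e+00) = 18.293280
iter 5: u=1.427109  f(a)=+2.842e-14  f'(a)=-2.362e+00  a ← 18.293280 − (+2.842e-14/-2.362e+00) = 18.293280
converged: |Δa| < 1e-12 after 5 iterations
sag = a·(cosh(S/(2a)) − 1) = 18.293280·(cosh(1.427109) − 1) = 22.012641
T_max/T_min = cosh(S/(2a)) = 2.203318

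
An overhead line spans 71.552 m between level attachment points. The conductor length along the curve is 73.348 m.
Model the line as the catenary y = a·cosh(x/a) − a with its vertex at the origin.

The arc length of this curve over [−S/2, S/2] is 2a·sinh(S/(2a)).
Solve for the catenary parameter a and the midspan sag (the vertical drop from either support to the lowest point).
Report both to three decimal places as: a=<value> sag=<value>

a=92.533 sag=7.003

seed: a₀ = √(S³/(24(L−S))) = √(71.552³/(24·1.796)) = 92.187891
iter 1: u=0.388077  f(a)=+1.357e-02  f'(a)=-3.955e-02  a ← 92.187891 − (+1.357e-02/-3.955e-02) = 92.531038
iter 2: u=0.386638  f(a)=+7.616e-05  f'(a)=-3.911e-02  a ← 92.531038 − (+7.616e-05/-3.911e-02) = 92.532986
iter 3: u=0.386630  f(a)=+2.428e-09  f'(a)=-3.911e-02  a ← 92.532986 − (+2.428e-09/-3.911e-02) = 92.532986
iter 4: u=0.386630  f(a)=-1.421e-14  f'(a)=-3.911e-02  a ← 92.532986 − (-1.421e-14/-3.911e-02) = 92.532986
converged: |Δa| < 1e-12 after 4 iterations
sag = a·(cosh(S/(2a)) − 1) = 92.532986·(cosh(0.386630) − 1) = 7.002615
T_max/T_min = cosh(S/(2a)) = 1.075677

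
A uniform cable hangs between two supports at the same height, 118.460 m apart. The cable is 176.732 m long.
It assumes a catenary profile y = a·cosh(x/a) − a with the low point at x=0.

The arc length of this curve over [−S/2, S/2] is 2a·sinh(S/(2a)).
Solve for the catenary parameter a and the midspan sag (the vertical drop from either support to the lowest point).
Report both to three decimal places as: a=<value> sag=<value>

a=36.778 sag=58.936

seed: a₀ = √(S³/(24(L−S))) = √(118.460³/(24·58.272)) = 34.476408
iter 1: u=1.717986  f(a)=+9.229e+00  f'(a)=-4.489e+00  a ← 34.476408 − (+9.229e+00/-4.489e+00) = 36.532258
iter 2: u=1.621307  f(a)=+8.900e-01  f'(a)=-3.662e+00  a ← 36.532258 − (+8.900e-01/-3.662e+00) = 36.775303
iter 3: u=1.610592  f(a)=+1.022e-02  f'(a)=-3.578e+00  a ← 36.775303 − (+1.022e-02/-3.578e+00) = 36.778160
iter 4: u=1.610467  f(a)=+1.384e-06  f'(a)=-3.577e+00  a ← 36.778160 − (+1.384e-06/-3.577e+00) = 36.778161
iter 5: u=1.610467  f(a)=+2.842e-14  f'(a)=-3.577e+00  a ← 36.778161 − (+2.842e-14/-3.577e+00) = 36.778161
converged: |Δa| < 1e-12 after 5 iterations
sag = a·(cosh(S/(2a)) − 1) = 36.778161·(cosh(1.610467) − 1) = 58.935908
T_max/T_min = cosh(S/(2a)) = 2.602470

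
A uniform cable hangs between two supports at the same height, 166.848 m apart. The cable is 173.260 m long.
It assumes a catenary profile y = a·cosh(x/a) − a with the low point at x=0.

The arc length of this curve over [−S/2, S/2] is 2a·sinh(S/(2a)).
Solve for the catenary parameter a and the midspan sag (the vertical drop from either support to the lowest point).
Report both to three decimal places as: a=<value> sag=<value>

seed: a₀ = √(S³/(24(L−S))) = √(166.848³/(24·6.412)) = 173.731724
iter 1: u=0.480189  f(a)=+7.433e-02  f'(a)=-7.553e-02  a ← 173.731724 − (+7.433e-02/-7.553e-02) = 174.715842
iter 2: u=0.477484  f(a)=+6.363e-04  f'(a)=-7.424e-02  a ← 174.715842 − (+6.363e-04/-7.424e-02) = 174.724413
iter 3: u=0.477460  f(a)=+4.753e-08  f'(a)=-7.423e-02  a ← 174.724413 − (+4.753e-08/-7.423e-02) = 174.724414
iter 4: u=0.477460  f(a)=+0.000e+00  f'(a)=-7.423e-02  a ← 174.724414 − (+0.000e+00/-7.423e-02) = 174.724414
converged: |Δa| < 1e-12 after 4 iterations
sag = a·(cosh(S/(2a)) − 1) = 174.724414·(cosh(0.477460) − 1) = 20.297066
T_max/T_min = cosh(S/(2a)) = 1.116166

a=174.724 sag=20.297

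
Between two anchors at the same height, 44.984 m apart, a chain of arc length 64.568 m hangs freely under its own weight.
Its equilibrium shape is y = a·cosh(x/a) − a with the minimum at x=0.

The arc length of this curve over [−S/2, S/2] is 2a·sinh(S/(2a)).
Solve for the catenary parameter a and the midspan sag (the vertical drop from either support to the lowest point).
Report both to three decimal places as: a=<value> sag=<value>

seed: a₀ = √(S³/(24(L−S))) = √(44.984³/(24·19.584)) = 13.916524
iter 1: u=1.616208  f(a)=+2.723e+00  f'(a)=-3.622e+00  a ← 13.916524 − (+2.723e+00/-3.622e+00) = 14.668326
iter 2: u=1.533372  f(a)=+2.362e-01  f'(a)=-3.018e+00  a ← 14.668326 − (+2.362e-01/-3.018e+00) = 14.746585
iter 3: u=1.525234  f(a)=+2.151e-03  f'(a)=-2.964e+00  a ← 14.746585 − (+2.151e-03/-2.964e+00) = 14.747311
iter 4: u=1.525159  f(a)=+1.819e-07  f'(a)=-2.963e+00  a ← 14.747311 − (+1.819e-07/-2.963e+00) = 14.747311
iter 5: u=1.525159  f(a)=+0.000e+00  f'(a)=-2.963e+00  a ← 14.747311 − (+0.000e+00/-2.963e+00) = 14.747311
converged: |Δa| < 1e-12 after 5 iterations
sag = a·(cosh(S/(2a)) − 1) = 14.747311·(cosh(1.525159) − 1) = 20.745503
T_max/T_min = cosh(S/(2a)) = 2.406731

a=14.747 sag=20.746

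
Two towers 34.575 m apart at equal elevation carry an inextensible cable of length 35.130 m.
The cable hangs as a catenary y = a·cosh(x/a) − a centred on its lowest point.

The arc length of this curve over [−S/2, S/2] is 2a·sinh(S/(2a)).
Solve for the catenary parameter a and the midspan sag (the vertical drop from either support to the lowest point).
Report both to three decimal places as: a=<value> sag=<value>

a=55.838 sag=2.698

seed: a₀ = √(S³/(24(L−S))) = √(34.575³/(24·0.555)) = 55.704614
iter 1: u=0.310342  f(a)=+2.679e-03  f'(a)=-2.012e-02  a ← 55.704614 − (+2.679e-03/-2.012e-02) = 55.837761
iter 2: u=0.309602  f(a)=+9.635e-06  f'(a)=-1.997e-02  a ← 55.837761 − (+9.635e-06/-1.997e-02) = 55.838244
iter 3: u=0.309600  f(a)=+1.256e-10  f'(a)=-1.997e-02  a ← 55.838244 − (+1.256e-10/-1.997e-02) = 55.838244
iter 4: u=0.309600  f(a)=+0.000e+00  f'(a)=-1.997e-02  a ← 55.838244 − (+0.000e+00/-1.997e-02) = 55.838244
converged: |Δa| < 1e-12 after 4 iterations
sag = a·(cosh(S/(2a)) − 1) = 55.838244·(cosh(0.309600) − 1) = 2.697546
T_max/T_min = cosh(S/(2a)) = 1.048310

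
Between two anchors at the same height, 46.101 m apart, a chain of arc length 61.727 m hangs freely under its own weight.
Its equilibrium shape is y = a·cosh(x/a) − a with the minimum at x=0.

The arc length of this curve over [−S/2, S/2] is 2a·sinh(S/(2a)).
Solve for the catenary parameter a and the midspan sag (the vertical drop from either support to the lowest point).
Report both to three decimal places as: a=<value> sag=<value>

seed: a₀ = √(S³/(24(L−S))) = √(46.101³/(24·15.626)) = 16.163522
iter 1: u=1.426082  f(a)=+1.668e+00  f'(a)=-2.356e+00  a ← 16.163522 − (+1.668e+00/-2.356e+00) = 16.871429
iter 2: u=1.366245  f(a)=+1.158e-01  f'(a)=-2.039e+00  a ← 16.871429 − (+1.158e-01/-2.039e+00) = 16.928231
iter 3: u=1.361660  f(a)=+6.509e-04  f'(a)=-2.017e+00  a ← 16.928231 − (+6.509e-04/-2.017e+00) = 16.928554
iter 4: u=1.361634  f(a)=+2.081e-08  f'(a)=-2.016e+00  a ← 16.928554 − (+2.081e-08/-2.016e+00) = 16.928554
iter 5: u=1.361634  f(a)=+0.000e+00  f'(a)=-2.016e+00  a ← 16.928554 − (+0.000e+00/-2.016e+00) = 16.928554
converged: |Δa| < 1e-12 after 5 iterations
sag = a·(cosh(S/(2a)) − 1) = 16.928554·(cosh(1.361634) − 1) = 18.272747
T_max/T_min = cosh(S/(2a)) = 2.079404

a=16.929 sag=18.273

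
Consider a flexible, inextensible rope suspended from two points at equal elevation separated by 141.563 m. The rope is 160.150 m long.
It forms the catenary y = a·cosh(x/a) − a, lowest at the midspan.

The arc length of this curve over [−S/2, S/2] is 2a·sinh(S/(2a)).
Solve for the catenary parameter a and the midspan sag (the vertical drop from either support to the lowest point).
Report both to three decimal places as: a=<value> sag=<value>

a=81.272 sag=32.821

seed: a₀ = √(S³/(24(L−S))) = √(141.563³/(24·18.587)) = 79.747002
iter 1: u=0.887576  f(a)=+7.460e-01  f'(a)=-5.039e-01  a ← 79.747002 − (+7.460e-01/-5.039e-01) = 81.227429
iter 2: u=0.871399  f(a)=+2.128e-02  f'(a)=-4.755e-01  a ← 81.227429 − (+2.128e-02/-4.755e-01) = 81.272179
iter 3: u=0.870919  f(a)=+1.844e-05  f'(a)=-4.747e-01  a ← 81.272179 − (+1.844e-05/-4.747e-01) = 81.272218
iter 4: u=0.870919  f(a)=+1.387e-11  f'(a)=-4.747e-01  a ← 81.272218 − (+1.387e-11/-4.747e-01) = 81.272218
converged: |Δa| < 1e-12 after 4 iterations
sag = a·(cosh(S/(2a)) − 1) = 81.272218·(cosh(0.870919) − 1) = 32.820635
T_max/T_min = cosh(S/(2a)) = 1.403836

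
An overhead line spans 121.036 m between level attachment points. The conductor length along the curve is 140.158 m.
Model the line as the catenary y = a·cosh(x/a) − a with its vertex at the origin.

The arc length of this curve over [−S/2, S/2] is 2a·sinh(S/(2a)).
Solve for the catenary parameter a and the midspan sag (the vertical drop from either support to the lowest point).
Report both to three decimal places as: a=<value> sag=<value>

seed: a₀ = √(S³/(24(L−S))) = √(121.036³/(24·19.122)) = 62.158363
iter 1: u=0.973610  f(a)=+9.270e-01  f'(a)=-6.756e-01  a ← 62.158363 − (+9.270e-01/-6.756e-01) = 63.530522
iter 2: u=0.952582  f(a)=+3.159e-02  f'(a)=-6.303e-01  a ← 63.530522 − (+3.159e-02/-6.303e-01) = 63.580636
iter 3: u=0.951831  f(a)=+3.953e-05  f'(a)=-6.287e-01  a ← 63.580636 − (+3.953e-05/-6.287e-01) = 63.580699
iter 4: u=0.951830  f(a)=+6.210e-11  f'(a)=-6.287e-01  a ← 63.580699 − (+6.210e-11/-6.287e-01) = 63.580699
iter 5: u=0.951830  f(a)=+0.000e+00  f'(a)=-6.287e-01  a ← 63.580699 − (+0.000e+00/-6.287e-01) = 63.580699
converged: |Δa| < 1e-12 after 5 iterations
sag = a·(cosh(S/(2a)) − 1) = 63.580699·(cosh(0.951830) − 1) = 31.042615
T_max/T_min = cosh(S/(2a)) = 1.488240

a=63.581 sag=31.043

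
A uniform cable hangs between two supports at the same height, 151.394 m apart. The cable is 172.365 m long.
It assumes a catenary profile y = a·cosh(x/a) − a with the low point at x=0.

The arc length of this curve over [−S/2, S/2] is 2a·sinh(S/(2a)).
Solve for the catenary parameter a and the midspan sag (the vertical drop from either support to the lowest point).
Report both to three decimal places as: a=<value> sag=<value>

a=84.705 sag=36.135

seed: a₀ = √(S³/(24(L−S))) = √(151.394³/(24·20.971)) = 83.032441
iter 1: u=0.911656  f(a)=+8.889e-01  f'(a)=-5.484e-01  a ← 83.032441 − (+8.889e-01/-5.484e-01) = 84.653433
iter 2: u=0.894199  f(a)=+2.670e-02  f'(a)=-5.159e-01  a ← 84.653433 − (+2.670e-02/-5.159e-01) = 84.705186
iter 3: u=0.893652  f(a)=+2.574e-05  f'(a)=-5.149e-01  a ← 84.705186 − (+2.574e-05/-5.149e-01) = 84.705236
iter 4: u=0.893652  f(a)=+2.402e-11  f'(a)=-5.149e-01  a ← 84.705236 − (+2.402e-11/-5.149e-01) = 84.705236
converged: |Δa| < 1e-12 after 4 iterations
sag = a·(cosh(S/(2a)) − 1) = 84.705236·(cosh(0.893652) − 1) = 36.135156
T_max/T_min = cosh(S/(2a)) = 1.426599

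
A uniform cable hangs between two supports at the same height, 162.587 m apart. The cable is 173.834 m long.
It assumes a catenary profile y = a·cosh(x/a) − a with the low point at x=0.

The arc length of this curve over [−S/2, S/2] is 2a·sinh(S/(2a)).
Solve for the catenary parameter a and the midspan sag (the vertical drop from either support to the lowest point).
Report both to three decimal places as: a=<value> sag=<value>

a=127.473 sag=26.812

seed: a₀ = √(S³/(24(L−S))) = √(162.587³/(24·11.247)) = 126.184136
iter 1: u=0.644245  f(a)=+2.357e-01  f'(a)=-1.858e-01  a ← 126.184136 − (+2.357e-01/-1.858e-01) = 127.453021
iter 2: u=0.637831  f(a)=+3.603e-03  f'(a)=-1.801e-01  a ← 127.453021 − (+3.603e-03/-1.801e-01) = 127.473022
iter 3: u=0.637731  f(a)=+8.706e-07  f'(a)=-1.800e-01  a ← 127.473022 − (+8.706e-07/-1.800e-01) = 127.473027
iter 4: u=0.637731  f(a)=+2.842e-14  f'(a)=-1.800e-01  a ← 127.473027 − (+2.842e-14/-1.800e-01) = 127.473027
converged: |Δa| < 1e-12 after 4 iterations
sag = a·(cosh(S/(2a)) − 1) = 127.473027·(cosh(0.637731) − 1) = 26.812220
T_max/T_min = cosh(S/(2a)) = 1.210336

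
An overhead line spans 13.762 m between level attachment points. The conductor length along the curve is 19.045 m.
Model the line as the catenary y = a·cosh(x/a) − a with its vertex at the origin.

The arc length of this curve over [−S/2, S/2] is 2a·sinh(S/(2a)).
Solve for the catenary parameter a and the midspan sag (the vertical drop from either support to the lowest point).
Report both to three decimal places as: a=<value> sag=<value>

seed: a₀ = √(S³/(24(L−S))) = √(13.762³/(24·5.283)) = 4.533947
iter 1: u=1.517662  f(a)=+6.429e-01  f'(a)=-2.913e+00  a ← 4.533947 − (+6.429e-01/-2.913e+00) = 4.754617
iter 2: u=1.447225  f(a)=+4.991e-02  f'(a)=-2.477e+00  a ← 4.754617 − (+4.991e-02/-2.477e+00) = 4.774768
iter 3: u=1.441117  f(a)=+3.569e-04  f'(a)=-2.442e+00  a ← 4.774768 − (+3.569e-04/-2.442e+00) = 4.774914
iter 4: u=1.441073  f(a)=+1.853e-08  f'(a)=-2.441e+00  a ← 4.774914 − (+1.853e-08/-2.441e+00) = 4.774914
iter 5: u=1.441073  f(a)=+0.000e+00  f'(a)=-2.441e+00  a ← 4.774914 − (+0.000e+00/-2.441e+00) = 4.774914
converged: |Δa| < 1e-12 after 5 iterations
sag = a·(cosh(S/(2a)) − 1) = 4.774914·(cosh(1.441073) − 1) = 5.877682
T_max/T_min = cosh(S/(2a)) = 2.230950

a=4.775 sag=5.878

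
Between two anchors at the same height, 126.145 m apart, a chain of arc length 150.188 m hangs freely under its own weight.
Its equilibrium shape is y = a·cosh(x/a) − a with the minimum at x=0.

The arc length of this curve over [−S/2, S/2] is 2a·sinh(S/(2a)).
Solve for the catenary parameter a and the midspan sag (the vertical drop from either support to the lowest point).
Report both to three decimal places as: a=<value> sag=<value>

a=60.597 sag=35.897

seed: a₀ = √(S³/(24(L−S))) = √(126.145³/(24·24.043)) = 58.980047
iter 1: u=1.069387  f(a)=+1.413e+00  f'(a)=-9.124e-01  a ← 58.980047 − (+1.413e+00/-9.124e-01) = 60.528458
iter 2: u=1.042031  f(a)=+5.755e-02  f'(a)=-8.395e-01  a ← 60.528458 − (+5.755e-02/-8.395e-01) = 60.597011
iter 3: u=1.040852  f(a)=+1.045e-04  f'(a)=-8.364e-01  a ← 60.597011 − (+1.045e-04/-8.364e-01) = 60.597136
iter 4: u=1.040850  f(a)=+3.456e-10  f'(a)=-8.364e-01  a ← 60.597136 − (+3.456e-10/-8.364e-01) = 60.597136
iter 5: u=1.040850  f(a)=-2.842e-14  f'(a)=-8.364e-01  a ← 60.597136 − (-2.842e-14/-8.364e-01) = 60.597136
converged: |Δa| < 1e-12 after 5 iterations
sag = a·(cosh(S/(2a)) − 1) = 60.597136·(cosh(1.040850) − 1) = 35.897018
T_max/T_min = cosh(S/(2a)) = 1.592388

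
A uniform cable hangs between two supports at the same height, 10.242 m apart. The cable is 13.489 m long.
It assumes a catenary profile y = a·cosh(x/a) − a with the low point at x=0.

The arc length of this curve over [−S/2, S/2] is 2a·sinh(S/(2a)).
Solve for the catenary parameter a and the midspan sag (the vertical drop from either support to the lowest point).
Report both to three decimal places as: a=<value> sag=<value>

seed: a₀ = √(S³/(24(L−S))) = √(10.242³/(24·3.247)) = 3.713047
iter 1: u=1.379191  f(a)=+3.232e-01  f'(a)=-2.105e+00  a ← 3.713047 − (+3.232e-01/-2.105e+00) = 3.866571
iter 2: u=1.324429  f(a)=+2.112e-02  f'(a)=-1.838e+00  a ← 3.866571 − (+2.112e-02/-1.838e+00) = 3.878064
iter 3: u=1.320504  f(a)=+1.042e-04  f'(a)=-1.820e+00  a ← 3.878064 − (+1.042e-04/-1.820e+00) = 3.878121
iter 4: u=1.320485  f(a)=+2.564e-09  f'(a)=-1.820e+00  a ← 3.878121 − (+2.564e-09/-1.820e+00) = 3.878121
iter 5: u=1.320485  f(a)=-1.776e-15  f'(a)=-1.820e+00  a ← 3.878121 − (-1.776e-15/-1.820e+00) = 3.878121
converged: |Δa| < 1e-12 after 5 iterations
sag = a·(cosh(S/(2a)) − 1) = 3.878121·(cosh(1.320485) − 1) = 3.901860
T_max/T_min = cosh(S/(2a)) = 2.006121

a=3.878 sag=3.902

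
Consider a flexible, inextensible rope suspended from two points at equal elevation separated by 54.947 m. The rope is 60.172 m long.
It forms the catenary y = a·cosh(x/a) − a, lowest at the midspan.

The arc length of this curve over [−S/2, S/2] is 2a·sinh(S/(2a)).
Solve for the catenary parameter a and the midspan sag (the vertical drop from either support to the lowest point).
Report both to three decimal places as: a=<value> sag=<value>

a=36.880 sag=10.715

seed: a₀ = √(S³/(24(L−S))) = √(54.947³/(24·5.225)) = 36.372002
iter 1: u=0.755347  f(a)=+1.511e-01  f'(a)=-3.040e-01  a ← 36.372002 − (+1.511e-01/-3.040e-01) = 36.868969
iter 2: u=0.745166  f(a)=+3.153e-03  f'(a)=-2.915e-01  a ← 36.868969 − (+3.153e-03/-2.915e-01) = 36.879785
iter 3: u=0.744947  f(a)=+1.437e-06  f'(a)=-2.912e-01  a ← 36.879785 − (+1.437e-06/-2.912e-01) = 36.879790
iter 4: u=0.744947  f(a)=+3.055e-13  f'(a)=-2.912e-01  a ← 36.879790 − (+3.055e-13/-2.912e-01) = 36.879790
converged: |Δa| < 1e-12 after 4 iterations
sag = a·(cosh(S/(2a)) − 1) = 36.879790·(cosh(0.744947) − 1) = 10.715234
T_max/T_min = cosh(S/(2a)) = 1.290545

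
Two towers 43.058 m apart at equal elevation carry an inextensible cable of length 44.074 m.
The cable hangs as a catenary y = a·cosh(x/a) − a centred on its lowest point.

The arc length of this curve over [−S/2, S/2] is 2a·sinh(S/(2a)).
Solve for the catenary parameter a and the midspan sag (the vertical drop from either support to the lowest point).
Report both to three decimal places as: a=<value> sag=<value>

a=57.419 sag=4.084

seed: a₀ = √(S³/(24(L−S))) = √(43.058³/(24·1.016)) = 57.217425
iter 1: u=0.376266  f(a)=+7.216e-03  f'(a)=-3.602e-02  a ← 57.217425 − (+7.216e-03/-3.602e-02) = 57.417774
iter 2: u=0.374954  f(a)=+3.808e-05  f'(a)=-3.564e-02  a ← 57.417774 − (+3.808e-05/-3.564e-02) = 57.418842
iter 3: u=0.374947  f(a)=+1.073e-09  f'(a)=-3.564e-02  a ← 57.418842 − (+1.073e-09/-3.564e-02) = 57.418842
iter 4: u=0.374947  f(a)=+0.000e+00  f'(a)=-3.564e-02  a ← 57.418842 − (+0.000e+00/-3.564e-02) = 57.418842
converged: |Δa| < 1e-12 after 4 iterations
sag = a·(cosh(S/(2a)) − 1) = 57.418842·(cosh(0.374947) − 1) = 4.083620
T_max/T_min = cosh(S/(2a)) = 1.071120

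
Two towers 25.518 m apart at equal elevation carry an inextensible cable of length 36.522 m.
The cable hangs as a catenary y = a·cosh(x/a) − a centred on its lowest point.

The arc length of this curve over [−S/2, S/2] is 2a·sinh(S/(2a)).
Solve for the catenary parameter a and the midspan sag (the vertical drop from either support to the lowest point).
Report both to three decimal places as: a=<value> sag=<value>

a=8.402 sag=11.699

seed: a₀ = √(S³/(24(L−S))) = √(25.518³/(24·11.004)) = 7.932116
iter 1: u=1.608524  f(a)=+1.514e+00  f'(a)=-3.562e+00  a ← 7.932116 − (+1.514e+00/-3.562e+00) = 8.357291
iter 2: u=1.526691  f(a)=+1.303e-01  f'(a)=-2.973e+00  a ← 8.357291 − (+1.303e-01/-2.973e+00) = 8.401112
iter 3: u=1.518727  f(a)=+1.165e-03  f'(a)=-2.920e+00  a ← 8.401112 − (+1.165e-03/-2.920e+00) = 8.401511
iter 4: u=1.518655  f(a)=+9.495e-08  f'(a)=-2.920e+00  a ← 8.401511 − (+9.495e-08/-2.920e+00) = 8.401511
iter 5: u=1.518655  f(a)=+0.000e+00  f'(a)=-2.920e+00  a ← 8.401511 − (+0.000e+00/-2.920e+00) = 8.401511
converged: |Δa| < 1e-12 after 5 iterations
sag = a·(cosh(S/(2a)) − 1) = 8.401511·(cosh(1.518655) − 1) = 11.699472
T_max/T_min = cosh(S/(2a)) = 2.392544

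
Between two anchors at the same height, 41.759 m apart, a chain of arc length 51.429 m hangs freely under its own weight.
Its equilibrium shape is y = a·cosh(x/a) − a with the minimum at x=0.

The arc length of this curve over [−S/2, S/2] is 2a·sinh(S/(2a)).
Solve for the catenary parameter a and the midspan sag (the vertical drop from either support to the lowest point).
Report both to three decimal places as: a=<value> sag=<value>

seed: a₀ = √(S³/(24(L−S))) = √(41.759³/(24·9.670)) = 17.713577
iter 1: u=1.178729  f(a)=+6.944e-01  f'(a)=-1.251e+00  a ← 17.713577 − (+6.944e-01/-1.251e+00) = 18.268573
iter 2: u=1.142919  f(a)=+3.397e-02  f'(a)=-1.132e+00  a ← 18.268573 − (+3.397e-02/-1.132e+00) = 18.298597
iter 3: u=1.141044  f(a)=+9.057e-05  f'(a)=-1.126e+00  a ← 18.298597 − (+9.057e-05/-1.126e+00) = 18.298678
iter 4: u=1.141039  f(a)=+6.474e-10  f'(a)=-1.125e+00  a ← 18.298678 − (+6.474e-10/-1.125e+00) = 18.298678
iter 5: u=1.141039  f(a)=-7.105e-15  f'(a)=-1.125e+00  a ← 18.298678 − (-7.105e-15/-1.125e+00) = 18.298678
converged: |Δa| < 1e-12 after 5 iterations
sag = a·(cosh(S/(2a)) − 1) = 18.298678·(cosh(1.141039) − 1) = 13.262012
T_max/T_min = cosh(S/(2a)) = 1.724752

a=18.299 sag=13.262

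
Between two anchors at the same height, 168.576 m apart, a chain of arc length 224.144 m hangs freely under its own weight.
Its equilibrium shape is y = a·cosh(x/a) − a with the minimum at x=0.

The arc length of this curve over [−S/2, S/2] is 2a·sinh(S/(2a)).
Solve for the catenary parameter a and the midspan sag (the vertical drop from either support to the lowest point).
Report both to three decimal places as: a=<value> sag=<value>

seed: a₀ = √(S³/(24(L−S))) = √(168.576³/(24·55.568)) = 59.934324
iter 1: u=1.406339  f(a)=+5.761e+00  f'(a)=-2.248e+00  a ← 59.934324 − (+5.761e+00/-2.248e+00) = 62.497189
iter 2: u=1.348669  f(a)=+3.901e-01  f'(a)=-1.953e+00  a ← 62.497189 − (+3.901e-01/-1.953e+00) = 62.696966
iter 3: u=1.344371  f(a)=+2.077e-03  f'(a)=-1.932e+00  a ← 62.696966 − (+2.077e-03/-1.932e+00) = 62.698041
iter 4: u=1.344348  f(a)=+5.952e-08  f'(a)=-1.932e+00  a ← 62.698041 − (+5.952e-08/-1.932e+00) = 62.698041
iter 5: u=1.344348  f(a)=+0.000e+00  f'(a)=-1.932e+00  a ← 62.698041 − (+0.000e+00/-1.932e+00) = 62.698041
converged: |Δa| < 1e-12 after 5 iterations
sag = a·(cosh(S/(2a)) − 1) = 62.698041·(cosh(1.344348) − 1) = 65.719939
T_max/T_min = cosh(S/(2a)) = 2.048198

a=62.698 sag=65.720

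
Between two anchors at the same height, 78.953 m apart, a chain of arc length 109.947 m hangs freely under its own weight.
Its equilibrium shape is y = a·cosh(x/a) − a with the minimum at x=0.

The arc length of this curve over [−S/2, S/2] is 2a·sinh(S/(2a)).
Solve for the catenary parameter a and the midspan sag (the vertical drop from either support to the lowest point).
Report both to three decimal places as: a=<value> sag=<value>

a=27.118 sag=34.180

seed: a₀ = √(S³/(24(L−S))) = √(78.953³/(24·30.994)) = 25.722224
iter 1: u=1.534723  f(a)=+3.862e+00  f'(a)=-3.027e+00  a ← 25.722224 − (+3.862e+00/-3.027e+00) = 26.997792
iter 2: u=1.462212  f(a)=+3.058e-01  f'(a)=-2.565e+00  a ← 26.997792 − (+3.058e-01/-2.565e+00) = 27.117017
iter 3: u=1.455783  f(a)=+2.283e-03  f'(a)=-2.527e+00  a ← 27.117017 − (+2.283e-03/-2.527e+00) = 27.117921
iter 4: u=1.455735  f(a)=+1.293e-07  f'(a)=-2.527e+00  a ← 27.117921 − (+1.293e-07/-2.527e+00) = 27.117921
iter 5: u=1.455735  f(a)=+2.842e-14  f'(a)=-2.527e+00  a ← 27.117921 − (+2.842e-14/-2.527e+00) = 27.117921
converged: |Δa| < 1e-12 after 5 iterations
sag = a·(cosh(S/(2a)) − 1) = 27.117921·(cosh(1.455735) − 1) = 34.180263
T_max/T_min = cosh(S/(2a)) = 2.260431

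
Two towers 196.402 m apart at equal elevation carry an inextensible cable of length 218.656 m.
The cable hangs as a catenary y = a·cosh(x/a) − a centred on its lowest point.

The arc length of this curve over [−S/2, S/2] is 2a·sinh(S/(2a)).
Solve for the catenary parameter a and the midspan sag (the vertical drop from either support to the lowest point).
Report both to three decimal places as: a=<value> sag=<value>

seed: a₀ = √(S³/(24(L−S))) = √(196.402³/(24·22.254)) = 119.099297
iter 1: u=0.824530  f(a)=+7.688e-01  f'(a)=-3.997e-01  a ← 119.099297 − (+7.688e-01/-3.997e-01) = 121.022643
iter 2: u=0.811427  f(a)=+1.902e-02  f'(a)=-3.802e-01  a ← 121.022643 − (+1.902e-02/-3.802e-01) = 121.072672
iter 3: u=0.811091  f(a)=+1.229e-05  f'(a)=-3.797e-01  a ← 121.072672 − (+1.229e-05/-3.797e-01) = 121.072704
iter 4: u=0.811091  f(a)=+5.144e-12  f'(a)=-3.797e-01  a ← 121.072704 − (+5.144e-12/-3.797e-01) = 121.072704
converged: |Δa| < 1e-12 after 4 iterations
sag = a·(cosh(S/(2a)) − 1) = 121.072704·(cosh(0.811091) − 1) = 42.056727
T_max/T_min = cosh(S/(2a)) = 1.347368

a=121.073 sag=42.057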